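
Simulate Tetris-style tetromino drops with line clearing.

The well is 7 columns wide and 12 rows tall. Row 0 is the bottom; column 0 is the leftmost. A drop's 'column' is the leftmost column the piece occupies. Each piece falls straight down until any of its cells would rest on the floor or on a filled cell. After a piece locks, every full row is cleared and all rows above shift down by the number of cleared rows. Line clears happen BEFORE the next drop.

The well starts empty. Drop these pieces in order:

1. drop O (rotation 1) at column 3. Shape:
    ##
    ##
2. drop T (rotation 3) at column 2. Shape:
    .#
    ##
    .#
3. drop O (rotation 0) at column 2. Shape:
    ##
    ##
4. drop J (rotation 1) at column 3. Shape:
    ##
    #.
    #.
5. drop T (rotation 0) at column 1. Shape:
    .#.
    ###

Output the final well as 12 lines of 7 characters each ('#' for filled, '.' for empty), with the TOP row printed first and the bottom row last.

Answer: ..#....
.###...
...##..
...#...
...#...
..##...
..##...
...#...
..##...
...#...
...##..
...##..

Derivation:
Drop 1: O rot1 at col 3 lands with bottom-row=0; cleared 0 line(s) (total 0); column heights now [0 0 0 2 2 0 0], max=2
Drop 2: T rot3 at col 2 lands with bottom-row=2; cleared 0 line(s) (total 0); column heights now [0 0 4 5 2 0 0], max=5
Drop 3: O rot0 at col 2 lands with bottom-row=5; cleared 0 line(s) (total 0); column heights now [0 0 7 7 2 0 0], max=7
Drop 4: J rot1 at col 3 lands with bottom-row=7; cleared 0 line(s) (total 0); column heights now [0 0 7 10 10 0 0], max=10
Drop 5: T rot0 at col 1 lands with bottom-row=10; cleared 0 line(s) (total 0); column heights now [0 11 12 11 10 0 0], max=12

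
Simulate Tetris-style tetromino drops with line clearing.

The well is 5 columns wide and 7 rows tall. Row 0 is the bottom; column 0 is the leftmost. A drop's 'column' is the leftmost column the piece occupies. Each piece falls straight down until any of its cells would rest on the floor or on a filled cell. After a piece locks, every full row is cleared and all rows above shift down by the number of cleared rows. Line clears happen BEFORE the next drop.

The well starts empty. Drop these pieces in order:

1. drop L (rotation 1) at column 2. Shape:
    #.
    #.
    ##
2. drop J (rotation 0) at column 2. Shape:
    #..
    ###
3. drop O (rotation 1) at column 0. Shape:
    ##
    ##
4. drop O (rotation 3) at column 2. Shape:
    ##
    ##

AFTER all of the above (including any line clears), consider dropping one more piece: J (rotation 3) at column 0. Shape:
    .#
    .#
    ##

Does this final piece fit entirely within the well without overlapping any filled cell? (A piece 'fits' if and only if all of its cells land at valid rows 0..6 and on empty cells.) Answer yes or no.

Drop 1: L rot1 at col 2 lands with bottom-row=0; cleared 0 line(s) (total 0); column heights now [0 0 3 1 0], max=3
Drop 2: J rot0 at col 2 lands with bottom-row=3; cleared 0 line(s) (total 0); column heights now [0 0 5 4 4], max=5
Drop 3: O rot1 at col 0 lands with bottom-row=0; cleared 0 line(s) (total 0); column heights now [2 2 5 4 4], max=5
Drop 4: O rot3 at col 2 lands with bottom-row=5; cleared 0 line(s) (total 0); column heights now [2 2 7 7 4], max=7
Test piece J rot3 at col 0 (width 2): heights before test = [2 2 7 7 4]; fits = True

Answer: yes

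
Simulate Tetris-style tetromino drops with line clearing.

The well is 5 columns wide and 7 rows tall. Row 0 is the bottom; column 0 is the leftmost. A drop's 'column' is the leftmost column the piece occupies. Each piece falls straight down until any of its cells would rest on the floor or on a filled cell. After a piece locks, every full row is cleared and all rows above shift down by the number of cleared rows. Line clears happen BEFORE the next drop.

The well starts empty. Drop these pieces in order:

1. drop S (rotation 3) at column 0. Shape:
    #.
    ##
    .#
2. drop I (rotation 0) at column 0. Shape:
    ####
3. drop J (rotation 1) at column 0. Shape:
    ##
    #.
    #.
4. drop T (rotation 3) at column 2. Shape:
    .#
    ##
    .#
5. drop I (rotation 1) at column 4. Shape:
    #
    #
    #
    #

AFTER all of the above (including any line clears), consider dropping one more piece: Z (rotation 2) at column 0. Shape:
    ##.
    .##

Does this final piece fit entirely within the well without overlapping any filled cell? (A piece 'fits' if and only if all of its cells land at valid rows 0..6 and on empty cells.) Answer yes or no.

Drop 1: S rot3 at col 0 lands with bottom-row=0; cleared 0 line(s) (total 0); column heights now [3 2 0 0 0], max=3
Drop 2: I rot0 at col 0 lands with bottom-row=3; cleared 0 line(s) (total 0); column heights now [4 4 4 4 0], max=4
Drop 3: J rot1 at col 0 lands with bottom-row=4; cleared 0 line(s) (total 0); column heights now [7 7 4 4 0], max=7
Drop 4: T rot3 at col 2 lands with bottom-row=4; cleared 0 line(s) (total 0); column heights now [7 7 6 7 0], max=7
Drop 5: I rot1 at col 4 lands with bottom-row=0; cleared 1 line(s) (total 1); column heights now [6 6 5 6 3], max=6
Test piece Z rot2 at col 0 (width 3): heights before test = [6 6 5 6 3]; fits = False

Answer: no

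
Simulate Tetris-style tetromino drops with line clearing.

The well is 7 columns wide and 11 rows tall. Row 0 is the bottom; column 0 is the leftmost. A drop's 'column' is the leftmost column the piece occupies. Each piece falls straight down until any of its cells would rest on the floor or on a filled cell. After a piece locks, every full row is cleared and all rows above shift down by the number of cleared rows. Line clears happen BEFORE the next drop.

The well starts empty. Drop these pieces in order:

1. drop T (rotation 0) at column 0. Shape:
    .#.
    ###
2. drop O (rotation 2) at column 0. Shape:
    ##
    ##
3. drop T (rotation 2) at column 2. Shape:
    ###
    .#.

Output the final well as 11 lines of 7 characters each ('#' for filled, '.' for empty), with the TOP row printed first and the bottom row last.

Drop 1: T rot0 at col 0 lands with bottom-row=0; cleared 0 line(s) (total 0); column heights now [1 2 1 0 0 0 0], max=2
Drop 2: O rot2 at col 0 lands with bottom-row=2; cleared 0 line(s) (total 0); column heights now [4 4 1 0 0 0 0], max=4
Drop 3: T rot2 at col 2 lands with bottom-row=0; cleared 0 line(s) (total 0); column heights now [4 4 2 2 2 0 0], max=4

Answer: .......
.......
.......
.......
.......
.......
.......
##.....
##.....
.####..
####...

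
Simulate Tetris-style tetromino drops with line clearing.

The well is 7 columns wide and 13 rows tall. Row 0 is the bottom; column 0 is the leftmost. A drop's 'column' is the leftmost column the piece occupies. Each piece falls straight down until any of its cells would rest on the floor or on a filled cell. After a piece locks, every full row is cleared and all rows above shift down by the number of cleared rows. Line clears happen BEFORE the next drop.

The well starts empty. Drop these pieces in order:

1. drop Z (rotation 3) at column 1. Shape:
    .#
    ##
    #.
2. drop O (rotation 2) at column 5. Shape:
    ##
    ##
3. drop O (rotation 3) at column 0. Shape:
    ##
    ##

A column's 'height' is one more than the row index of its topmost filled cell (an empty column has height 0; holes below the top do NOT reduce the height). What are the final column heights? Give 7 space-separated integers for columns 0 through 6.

Drop 1: Z rot3 at col 1 lands with bottom-row=0; cleared 0 line(s) (total 0); column heights now [0 2 3 0 0 0 0], max=3
Drop 2: O rot2 at col 5 lands with bottom-row=0; cleared 0 line(s) (total 0); column heights now [0 2 3 0 0 2 2], max=3
Drop 3: O rot3 at col 0 lands with bottom-row=2; cleared 0 line(s) (total 0); column heights now [4 4 3 0 0 2 2], max=4

Answer: 4 4 3 0 0 2 2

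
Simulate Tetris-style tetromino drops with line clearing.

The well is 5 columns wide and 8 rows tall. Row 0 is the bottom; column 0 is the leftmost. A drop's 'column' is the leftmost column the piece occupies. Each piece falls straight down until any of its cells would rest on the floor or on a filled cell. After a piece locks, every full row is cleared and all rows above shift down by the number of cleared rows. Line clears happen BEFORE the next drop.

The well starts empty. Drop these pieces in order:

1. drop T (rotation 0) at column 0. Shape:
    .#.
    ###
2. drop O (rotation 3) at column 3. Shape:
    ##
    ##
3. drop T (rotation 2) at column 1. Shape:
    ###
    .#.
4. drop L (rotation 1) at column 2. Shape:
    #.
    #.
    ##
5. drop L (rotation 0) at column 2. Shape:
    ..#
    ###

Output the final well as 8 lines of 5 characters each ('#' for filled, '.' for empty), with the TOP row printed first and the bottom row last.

Answer: .....
....#
..###
..#..
..#..
..##.
.###.
.####

Derivation:
Drop 1: T rot0 at col 0 lands with bottom-row=0; cleared 0 line(s) (total 0); column heights now [1 2 1 0 0], max=2
Drop 2: O rot3 at col 3 lands with bottom-row=0; cleared 1 line(s) (total 1); column heights now [0 1 0 1 1], max=1
Drop 3: T rot2 at col 1 lands with bottom-row=0; cleared 0 line(s) (total 1); column heights now [0 2 2 2 1], max=2
Drop 4: L rot1 at col 2 lands with bottom-row=2; cleared 0 line(s) (total 1); column heights now [0 2 5 3 1], max=5
Drop 5: L rot0 at col 2 lands with bottom-row=5; cleared 0 line(s) (total 1); column heights now [0 2 6 6 7], max=7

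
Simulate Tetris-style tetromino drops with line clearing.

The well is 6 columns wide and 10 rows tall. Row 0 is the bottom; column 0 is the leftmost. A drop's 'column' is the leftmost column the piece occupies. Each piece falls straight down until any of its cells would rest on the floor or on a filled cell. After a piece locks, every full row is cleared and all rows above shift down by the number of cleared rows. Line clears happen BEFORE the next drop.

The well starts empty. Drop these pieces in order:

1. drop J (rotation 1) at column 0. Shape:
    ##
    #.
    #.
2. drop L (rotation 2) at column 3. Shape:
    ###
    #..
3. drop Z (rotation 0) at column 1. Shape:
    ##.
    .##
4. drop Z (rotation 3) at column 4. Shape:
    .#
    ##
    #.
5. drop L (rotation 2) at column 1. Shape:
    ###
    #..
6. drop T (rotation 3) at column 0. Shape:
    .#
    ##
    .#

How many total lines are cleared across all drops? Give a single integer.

Answer: 0

Derivation:
Drop 1: J rot1 at col 0 lands with bottom-row=0; cleared 0 line(s) (total 0); column heights now [3 3 0 0 0 0], max=3
Drop 2: L rot2 at col 3 lands with bottom-row=0; cleared 0 line(s) (total 0); column heights now [3 3 0 2 2 2], max=3
Drop 3: Z rot0 at col 1 lands with bottom-row=2; cleared 0 line(s) (total 0); column heights now [3 4 4 3 2 2], max=4
Drop 4: Z rot3 at col 4 lands with bottom-row=2; cleared 0 line(s) (total 0); column heights now [3 4 4 3 4 5], max=5
Drop 5: L rot2 at col 1 lands with bottom-row=4; cleared 0 line(s) (total 0); column heights now [3 6 6 6 4 5], max=6
Drop 6: T rot3 at col 0 lands with bottom-row=6; cleared 0 line(s) (total 0); column heights now [8 9 6 6 4 5], max=9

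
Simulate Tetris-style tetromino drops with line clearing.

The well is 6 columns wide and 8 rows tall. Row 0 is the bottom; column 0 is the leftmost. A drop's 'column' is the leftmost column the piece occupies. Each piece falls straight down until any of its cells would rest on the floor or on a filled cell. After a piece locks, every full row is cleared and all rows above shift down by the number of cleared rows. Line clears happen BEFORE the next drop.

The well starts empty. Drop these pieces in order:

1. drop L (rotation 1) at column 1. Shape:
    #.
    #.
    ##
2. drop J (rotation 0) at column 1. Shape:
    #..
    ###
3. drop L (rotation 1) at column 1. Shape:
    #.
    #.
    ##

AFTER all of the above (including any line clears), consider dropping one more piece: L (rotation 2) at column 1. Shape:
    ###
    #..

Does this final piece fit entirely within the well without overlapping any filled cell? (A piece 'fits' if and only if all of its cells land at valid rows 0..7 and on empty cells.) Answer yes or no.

Drop 1: L rot1 at col 1 lands with bottom-row=0; cleared 0 line(s) (total 0); column heights now [0 3 1 0 0 0], max=3
Drop 2: J rot0 at col 1 lands with bottom-row=3; cleared 0 line(s) (total 0); column heights now [0 5 4 4 0 0], max=5
Drop 3: L rot1 at col 1 lands with bottom-row=5; cleared 0 line(s) (total 0); column heights now [0 8 6 4 0 0], max=8
Test piece L rot2 at col 1 (width 3): heights before test = [0 8 6 4 0 0]; fits = False

Answer: no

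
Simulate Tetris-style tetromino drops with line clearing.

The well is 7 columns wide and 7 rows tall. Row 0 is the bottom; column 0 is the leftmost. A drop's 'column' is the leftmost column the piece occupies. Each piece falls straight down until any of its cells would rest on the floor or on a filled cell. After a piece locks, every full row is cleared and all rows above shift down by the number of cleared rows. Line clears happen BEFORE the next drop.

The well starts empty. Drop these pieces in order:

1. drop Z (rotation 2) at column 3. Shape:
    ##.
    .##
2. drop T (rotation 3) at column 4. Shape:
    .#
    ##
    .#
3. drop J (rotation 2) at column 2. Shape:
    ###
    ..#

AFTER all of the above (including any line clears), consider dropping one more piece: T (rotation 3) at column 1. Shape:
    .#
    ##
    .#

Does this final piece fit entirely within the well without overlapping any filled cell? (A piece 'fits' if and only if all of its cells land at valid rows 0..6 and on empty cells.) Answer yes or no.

Drop 1: Z rot2 at col 3 lands with bottom-row=0; cleared 0 line(s) (total 0); column heights now [0 0 0 2 2 1 0], max=2
Drop 2: T rot3 at col 4 lands with bottom-row=1; cleared 0 line(s) (total 0); column heights now [0 0 0 2 3 4 0], max=4
Drop 3: J rot2 at col 2 lands with bottom-row=3; cleared 0 line(s) (total 0); column heights now [0 0 5 5 5 4 0], max=5
Test piece T rot3 at col 1 (width 2): heights before test = [0 0 5 5 5 4 0]; fits = False

Answer: no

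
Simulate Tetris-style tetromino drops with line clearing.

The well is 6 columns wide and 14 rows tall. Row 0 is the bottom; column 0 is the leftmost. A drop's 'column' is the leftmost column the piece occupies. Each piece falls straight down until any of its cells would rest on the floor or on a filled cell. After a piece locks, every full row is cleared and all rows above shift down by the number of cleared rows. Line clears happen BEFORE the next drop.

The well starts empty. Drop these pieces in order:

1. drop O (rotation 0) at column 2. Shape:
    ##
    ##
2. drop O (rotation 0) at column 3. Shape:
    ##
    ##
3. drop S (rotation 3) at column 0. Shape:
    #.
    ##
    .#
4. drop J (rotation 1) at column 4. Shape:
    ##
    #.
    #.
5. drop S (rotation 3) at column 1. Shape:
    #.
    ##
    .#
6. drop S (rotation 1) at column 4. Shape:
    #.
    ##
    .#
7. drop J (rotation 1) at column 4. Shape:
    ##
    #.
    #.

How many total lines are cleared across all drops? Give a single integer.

Drop 1: O rot0 at col 2 lands with bottom-row=0; cleared 0 line(s) (total 0); column heights now [0 0 2 2 0 0], max=2
Drop 2: O rot0 at col 3 lands with bottom-row=2; cleared 0 line(s) (total 0); column heights now [0 0 2 4 4 0], max=4
Drop 3: S rot3 at col 0 lands with bottom-row=0; cleared 0 line(s) (total 0); column heights now [3 2 2 4 4 0], max=4
Drop 4: J rot1 at col 4 lands with bottom-row=4; cleared 0 line(s) (total 0); column heights now [3 2 2 4 7 7], max=7
Drop 5: S rot3 at col 1 lands with bottom-row=2; cleared 0 line(s) (total 0); column heights now [3 5 4 4 7 7], max=7
Drop 6: S rot1 at col 4 lands with bottom-row=7; cleared 0 line(s) (total 0); column heights now [3 5 4 4 10 9], max=10
Drop 7: J rot1 at col 4 lands with bottom-row=10; cleared 0 line(s) (total 0); column heights now [3 5 4 4 13 13], max=13

Answer: 0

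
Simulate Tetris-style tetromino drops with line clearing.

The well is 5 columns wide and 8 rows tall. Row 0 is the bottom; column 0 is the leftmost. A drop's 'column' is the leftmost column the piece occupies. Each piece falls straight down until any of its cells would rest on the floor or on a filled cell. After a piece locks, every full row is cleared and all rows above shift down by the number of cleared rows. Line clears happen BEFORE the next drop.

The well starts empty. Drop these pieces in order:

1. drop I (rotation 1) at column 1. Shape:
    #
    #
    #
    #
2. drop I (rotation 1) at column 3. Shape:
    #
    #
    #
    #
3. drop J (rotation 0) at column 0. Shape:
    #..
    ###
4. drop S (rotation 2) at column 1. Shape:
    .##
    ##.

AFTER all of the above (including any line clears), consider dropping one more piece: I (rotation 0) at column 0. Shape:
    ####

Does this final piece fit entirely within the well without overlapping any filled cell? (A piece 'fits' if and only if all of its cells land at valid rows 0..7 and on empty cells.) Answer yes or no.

Answer: yes

Derivation:
Drop 1: I rot1 at col 1 lands with bottom-row=0; cleared 0 line(s) (total 0); column heights now [0 4 0 0 0], max=4
Drop 2: I rot1 at col 3 lands with bottom-row=0; cleared 0 line(s) (total 0); column heights now [0 4 0 4 0], max=4
Drop 3: J rot0 at col 0 lands with bottom-row=4; cleared 0 line(s) (total 0); column heights now [6 5 5 4 0], max=6
Drop 4: S rot2 at col 1 lands with bottom-row=5; cleared 0 line(s) (total 0); column heights now [6 6 7 7 0], max=7
Test piece I rot0 at col 0 (width 4): heights before test = [6 6 7 7 0]; fits = True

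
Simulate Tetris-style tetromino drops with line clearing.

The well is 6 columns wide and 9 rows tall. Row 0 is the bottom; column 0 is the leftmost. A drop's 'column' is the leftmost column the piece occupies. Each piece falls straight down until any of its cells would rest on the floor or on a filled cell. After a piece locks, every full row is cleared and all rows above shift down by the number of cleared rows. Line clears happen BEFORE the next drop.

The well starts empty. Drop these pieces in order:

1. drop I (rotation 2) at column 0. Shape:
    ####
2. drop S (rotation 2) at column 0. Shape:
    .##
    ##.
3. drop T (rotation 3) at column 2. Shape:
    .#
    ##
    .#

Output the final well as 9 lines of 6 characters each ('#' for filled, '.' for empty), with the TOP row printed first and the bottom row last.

Drop 1: I rot2 at col 0 lands with bottom-row=0; cleared 0 line(s) (total 0); column heights now [1 1 1 1 0 0], max=1
Drop 2: S rot2 at col 0 lands with bottom-row=1; cleared 0 line(s) (total 0); column heights now [2 3 3 1 0 0], max=3
Drop 3: T rot3 at col 2 lands with bottom-row=2; cleared 0 line(s) (total 0); column heights now [2 3 4 5 0 0], max=5

Answer: ......
......
......
......
...#..
..##..
.###..
##....
####..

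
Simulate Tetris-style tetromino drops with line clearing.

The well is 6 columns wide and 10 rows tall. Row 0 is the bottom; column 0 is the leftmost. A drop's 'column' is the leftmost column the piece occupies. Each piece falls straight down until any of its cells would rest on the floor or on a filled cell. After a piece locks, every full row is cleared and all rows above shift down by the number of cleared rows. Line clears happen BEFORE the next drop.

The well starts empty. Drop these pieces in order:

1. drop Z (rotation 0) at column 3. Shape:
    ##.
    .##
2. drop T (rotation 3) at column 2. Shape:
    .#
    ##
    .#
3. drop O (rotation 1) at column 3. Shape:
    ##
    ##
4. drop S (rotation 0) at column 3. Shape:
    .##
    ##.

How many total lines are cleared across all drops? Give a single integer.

Answer: 0

Derivation:
Drop 1: Z rot0 at col 3 lands with bottom-row=0; cleared 0 line(s) (total 0); column heights now [0 0 0 2 2 1], max=2
Drop 2: T rot3 at col 2 lands with bottom-row=2; cleared 0 line(s) (total 0); column heights now [0 0 4 5 2 1], max=5
Drop 3: O rot1 at col 3 lands with bottom-row=5; cleared 0 line(s) (total 0); column heights now [0 0 4 7 7 1], max=7
Drop 4: S rot0 at col 3 lands with bottom-row=7; cleared 0 line(s) (total 0); column heights now [0 0 4 8 9 9], max=9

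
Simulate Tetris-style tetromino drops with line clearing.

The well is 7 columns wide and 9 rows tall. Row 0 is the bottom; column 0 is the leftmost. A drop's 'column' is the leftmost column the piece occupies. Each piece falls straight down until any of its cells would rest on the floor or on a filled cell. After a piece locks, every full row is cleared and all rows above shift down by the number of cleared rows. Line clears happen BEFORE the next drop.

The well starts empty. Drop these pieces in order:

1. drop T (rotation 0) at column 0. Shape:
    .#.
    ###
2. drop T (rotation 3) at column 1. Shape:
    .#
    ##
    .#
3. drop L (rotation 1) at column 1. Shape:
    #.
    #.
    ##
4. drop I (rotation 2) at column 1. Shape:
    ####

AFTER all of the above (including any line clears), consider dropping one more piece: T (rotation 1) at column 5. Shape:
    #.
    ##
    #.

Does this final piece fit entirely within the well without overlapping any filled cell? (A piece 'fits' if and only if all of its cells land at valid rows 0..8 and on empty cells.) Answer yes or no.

Answer: yes

Derivation:
Drop 1: T rot0 at col 0 lands with bottom-row=0; cleared 0 line(s) (total 0); column heights now [1 2 1 0 0 0 0], max=2
Drop 2: T rot3 at col 1 lands with bottom-row=1; cleared 0 line(s) (total 0); column heights now [1 3 4 0 0 0 0], max=4
Drop 3: L rot1 at col 1 lands with bottom-row=4; cleared 0 line(s) (total 0); column heights now [1 7 5 0 0 0 0], max=7
Drop 4: I rot2 at col 1 lands with bottom-row=7; cleared 0 line(s) (total 0); column heights now [1 8 8 8 8 0 0], max=8
Test piece T rot1 at col 5 (width 2): heights before test = [1 8 8 8 8 0 0]; fits = True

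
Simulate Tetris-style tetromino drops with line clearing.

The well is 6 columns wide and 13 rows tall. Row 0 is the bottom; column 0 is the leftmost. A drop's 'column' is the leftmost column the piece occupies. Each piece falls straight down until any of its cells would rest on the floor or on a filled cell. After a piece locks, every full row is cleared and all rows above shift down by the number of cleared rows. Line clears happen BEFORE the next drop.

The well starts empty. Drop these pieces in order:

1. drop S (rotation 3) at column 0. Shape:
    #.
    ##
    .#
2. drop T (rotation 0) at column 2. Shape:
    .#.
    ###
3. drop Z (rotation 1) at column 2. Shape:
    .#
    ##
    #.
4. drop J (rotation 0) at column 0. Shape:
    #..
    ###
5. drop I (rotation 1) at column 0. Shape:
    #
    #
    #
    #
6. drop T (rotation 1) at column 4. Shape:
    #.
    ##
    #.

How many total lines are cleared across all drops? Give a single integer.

Answer: 0

Derivation:
Drop 1: S rot3 at col 0 lands with bottom-row=0; cleared 0 line(s) (total 0); column heights now [3 2 0 0 0 0], max=3
Drop 2: T rot0 at col 2 lands with bottom-row=0; cleared 0 line(s) (total 0); column heights now [3 2 1 2 1 0], max=3
Drop 3: Z rot1 at col 2 lands with bottom-row=1; cleared 0 line(s) (total 0); column heights now [3 2 3 4 1 0], max=4
Drop 4: J rot0 at col 0 lands with bottom-row=3; cleared 0 line(s) (total 0); column heights now [5 4 4 4 1 0], max=5
Drop 5: I rot1 at col 0 lands with bottom-row=5; cleared 0 line(s) (total 0); column heights now [9 4 4 4 1 0], max=9
Drop 6: T rot1 at col 4 lands with bottom-row=1; cleared 0 line(s) (total 0); column heights now [9 4 4 4 4 3], max=9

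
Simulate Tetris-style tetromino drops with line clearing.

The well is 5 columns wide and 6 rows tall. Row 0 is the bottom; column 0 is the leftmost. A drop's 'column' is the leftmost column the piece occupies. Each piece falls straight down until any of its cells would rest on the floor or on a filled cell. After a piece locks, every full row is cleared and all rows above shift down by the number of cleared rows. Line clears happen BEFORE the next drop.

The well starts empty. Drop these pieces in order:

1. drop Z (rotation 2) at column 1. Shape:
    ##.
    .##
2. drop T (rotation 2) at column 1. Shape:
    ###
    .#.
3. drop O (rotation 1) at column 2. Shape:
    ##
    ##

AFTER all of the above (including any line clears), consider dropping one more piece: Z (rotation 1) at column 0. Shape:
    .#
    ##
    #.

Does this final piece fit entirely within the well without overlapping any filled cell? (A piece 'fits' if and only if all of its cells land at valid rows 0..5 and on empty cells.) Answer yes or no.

Drop 1: Z rot2 at col 1 lands with bottom-row=0; cleared 0 line(s) (total 0); column heights now [0 2 2 1 0], max=2
Drop 2: T rot2 at col 1 lands with bottom-row=2; cleared 0 line(s) (total 0); column heights now [0 4 4 4 0], max=4
Drop 3: O rot1 at col 2 lands with bottom-row=4; cleared 0 line(s) (total 0); column heights now [0 4 6 6 0], max=6
Test piece Z rot1 at col 0 (width 2): heights before test = [0 4 6 6 0]; fits = True

Answer: yes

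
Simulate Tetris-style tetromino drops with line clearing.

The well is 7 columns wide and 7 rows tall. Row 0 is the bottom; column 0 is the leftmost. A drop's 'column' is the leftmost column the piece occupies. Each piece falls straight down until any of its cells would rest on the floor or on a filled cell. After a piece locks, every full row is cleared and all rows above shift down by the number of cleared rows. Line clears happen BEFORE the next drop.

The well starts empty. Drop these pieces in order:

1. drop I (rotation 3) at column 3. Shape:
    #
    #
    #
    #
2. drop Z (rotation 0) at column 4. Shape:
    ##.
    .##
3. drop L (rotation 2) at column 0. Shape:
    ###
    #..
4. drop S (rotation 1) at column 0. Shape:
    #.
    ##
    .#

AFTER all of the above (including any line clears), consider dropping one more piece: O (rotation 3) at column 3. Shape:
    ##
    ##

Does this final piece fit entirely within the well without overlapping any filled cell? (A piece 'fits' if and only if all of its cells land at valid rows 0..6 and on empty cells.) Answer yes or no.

Answer: yes

Derivation:
Drop 1: I rot3 at col 3 lands with bottom-row=0; cleared 0 line(s) (total 0); column heights now [0 0 0 4 0 0 0], max=4
Drop 2: Z rot0 at col 4 lands with bottom-row=0; cleared 0 line(s) (total 0); column heights now [0 0 0 4 2 2 1], max=4
Drop 3: L rot2 at col 0 lands with bottom-row=0; cleared 0 line(s) (total 0); column heights now [2 2 2 4 2 2 1], max=4
Drop 4: S rot1 at col 0 lands with bottom-row=2; cleared 0 line(s) (total 0); column heights now [5 4 2 4 2 2 1], max=5
Test piece O rot3 at col 3 (width 2): heights before test = [5 4 2 4 2 2 1]; fits = True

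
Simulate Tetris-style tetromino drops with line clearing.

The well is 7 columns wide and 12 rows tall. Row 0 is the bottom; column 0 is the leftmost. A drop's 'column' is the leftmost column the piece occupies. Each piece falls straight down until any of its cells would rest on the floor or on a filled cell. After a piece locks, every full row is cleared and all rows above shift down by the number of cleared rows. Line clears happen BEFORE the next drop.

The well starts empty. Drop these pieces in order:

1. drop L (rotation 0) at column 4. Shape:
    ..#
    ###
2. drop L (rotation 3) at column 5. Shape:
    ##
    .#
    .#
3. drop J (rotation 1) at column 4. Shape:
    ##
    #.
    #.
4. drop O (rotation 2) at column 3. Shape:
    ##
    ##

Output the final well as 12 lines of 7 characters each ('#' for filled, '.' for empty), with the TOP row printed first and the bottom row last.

Answer: .......
.......
.......
.......
...##..
...##..
....##.
....###
....#.#
......#
......#
....###

Derivation:
Drop 1: L rot0 at col 4 lands with bottom-row=0; cleared 0 line(s) (total 0); column heights now [0 0 0 0 1 1 2], max=2
Drop 2: L rot3 at col 5 lands with bottom-row=2; cleared 0 line(s) (total 0); column heights now [0 0 0 0 1 5 5], max=5
Drop 3: J rot1 at col 4 lands with bottom-row=3; cleared 0 line(s) (total 0); column heights now [0 0 0 0 6 6 5], max=6
Drop 4: O rot2 at col 3 lands with bottom-row=6; cleared 0 line(s) (total 0); column heights now [0 0 0 8 8 6 5], max=8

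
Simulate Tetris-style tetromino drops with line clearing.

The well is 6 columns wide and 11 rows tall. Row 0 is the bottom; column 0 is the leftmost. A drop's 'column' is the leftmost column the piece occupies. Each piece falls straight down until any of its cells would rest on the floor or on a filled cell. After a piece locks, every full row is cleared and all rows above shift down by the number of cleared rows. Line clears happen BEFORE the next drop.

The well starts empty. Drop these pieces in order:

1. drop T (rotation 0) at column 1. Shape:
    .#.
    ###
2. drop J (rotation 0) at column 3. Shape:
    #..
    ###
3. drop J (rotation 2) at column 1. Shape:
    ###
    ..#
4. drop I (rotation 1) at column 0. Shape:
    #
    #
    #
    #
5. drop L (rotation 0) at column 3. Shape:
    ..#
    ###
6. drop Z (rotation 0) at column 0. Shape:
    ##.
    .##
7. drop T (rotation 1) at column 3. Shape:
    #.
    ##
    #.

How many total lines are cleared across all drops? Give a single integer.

Answer: 0

Derivation:
Drop 1: T rot0 at col 1 lands with bottom-row=0; cleared 0 line(s) (total 0); column heights now [0 1 2 1 0 0], max=2
Drop 2: J rot0 at col 3 lands with bottom-row=1; cleared 0 line(s) (total 0); column heights now [0 1 2 3 2 2], max=3
Drop 3: J rot2 at col 1 lands with bottom-row=3; cleared 0 line(s) (total 0); column heights now [0 5 5 5 2 2], max=5
Drop 4: I rot1 at col 0 lands with bottom-row=0; cleared 0 line(s) (total 0); column heights now [4 5 5 5 2 2], max=5
Drop 5: L rot0 at col 3 lands with bottom-row=5; cleared 0 line(s) (total 0); column heights now [4 5 5 6 6 7], max=7
Drop 6: Z rot0 at col 0 lands with bottom-row=5; cleared 0 line(s) (total 0); column heights now [7 7 6 6 6 7], max=7
Drop 7: T rot1 at col 3 lands with bottom-row=6; cleared 0 line(s) (total 0); column heights now [7 7 6 9 8 7], max=9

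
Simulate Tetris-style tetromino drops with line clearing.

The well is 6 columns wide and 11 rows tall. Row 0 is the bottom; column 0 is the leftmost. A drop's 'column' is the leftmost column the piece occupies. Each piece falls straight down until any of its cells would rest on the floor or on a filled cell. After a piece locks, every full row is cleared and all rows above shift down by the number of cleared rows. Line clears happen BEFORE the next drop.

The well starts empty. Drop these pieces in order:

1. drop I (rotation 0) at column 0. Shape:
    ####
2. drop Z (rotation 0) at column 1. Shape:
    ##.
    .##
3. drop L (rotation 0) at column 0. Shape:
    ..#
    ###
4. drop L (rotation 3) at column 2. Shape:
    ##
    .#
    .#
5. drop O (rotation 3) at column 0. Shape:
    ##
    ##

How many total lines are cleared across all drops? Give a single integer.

Drop 1: I rot0 at col 0 lands with bottom-row=0; cleared 0 line(s) (total 0); column heights now [1 1 1 1 0 0], max=1
Drop 2: Z rot0 at col 1 lands with bottom-row=1; cleared 0 line(s) (total 0); column heights now [1 3 3 2 0 0], max=3
Drop 3: L rot0 at col 0 lands with bottom-row=3; cleared 0 line(s) (total 0); column heights now [4 4 5 2 0 0], max=5
Drop 4: L rot3 at col 2 lands with bottom-row=3; cleared 0 line(s) (total 0); column heights now [4 4 6 6 0 0], max=6
Drop 5: O rot3 at col 0 lands with bottom-row=4; cleared 0 line(s) (total 0); column heights now [6 6 6 6 0 0], max=6

Answer: 0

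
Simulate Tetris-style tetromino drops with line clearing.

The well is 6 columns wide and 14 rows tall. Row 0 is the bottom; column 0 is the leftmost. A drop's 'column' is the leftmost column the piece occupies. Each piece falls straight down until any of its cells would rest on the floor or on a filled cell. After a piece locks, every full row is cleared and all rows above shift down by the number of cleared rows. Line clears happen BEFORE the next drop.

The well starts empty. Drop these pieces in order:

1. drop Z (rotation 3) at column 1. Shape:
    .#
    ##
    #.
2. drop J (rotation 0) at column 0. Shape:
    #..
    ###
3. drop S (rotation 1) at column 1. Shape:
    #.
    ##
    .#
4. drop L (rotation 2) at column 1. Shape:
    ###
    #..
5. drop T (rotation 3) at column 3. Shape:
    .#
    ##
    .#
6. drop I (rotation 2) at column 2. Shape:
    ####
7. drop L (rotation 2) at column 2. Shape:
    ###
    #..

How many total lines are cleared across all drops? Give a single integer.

Drop 1: Z rot3 at col 1 lands with bottom-row=0; cleared 0 line(s) (total 0); column heights now [0 2 3 0 0 0], max=3
Drop 2: J rot0 at col 0 lands with bottom-row=3; cleared 0 line(s) (total 0); column heights now [5 4 4 0 0 0], max=5
Drop 3: S rot1 at col 1 lands with bottom-row=4; cleared 0 line(s) (total 0); column heights now [5 7 6 0 0 0], max=7
Drop 4: L rot2 at col 1 lands with bottom-row=7; cleared 0 line(s) (total 0); column heights now [5 9 9 9 0 0], max=9
Drop 5: T rot3 at col 3 lands with bottom-row=8; cleared 0 line(s) (total 0); column heights now [5 9 9 10 11 0], max=11
Drop 6: I rot2 at col 2 lands with bottom-row=11; cleared 0 line(s) (total 0); column heights now [5 9 12 12 12 12], max=12
Drop 7: L rot2 at col 2 lands with bottom-row=12; cleared 0 line(s) (total 0); column heights now [5 9 14 14 14 12], max=14

Answer: 0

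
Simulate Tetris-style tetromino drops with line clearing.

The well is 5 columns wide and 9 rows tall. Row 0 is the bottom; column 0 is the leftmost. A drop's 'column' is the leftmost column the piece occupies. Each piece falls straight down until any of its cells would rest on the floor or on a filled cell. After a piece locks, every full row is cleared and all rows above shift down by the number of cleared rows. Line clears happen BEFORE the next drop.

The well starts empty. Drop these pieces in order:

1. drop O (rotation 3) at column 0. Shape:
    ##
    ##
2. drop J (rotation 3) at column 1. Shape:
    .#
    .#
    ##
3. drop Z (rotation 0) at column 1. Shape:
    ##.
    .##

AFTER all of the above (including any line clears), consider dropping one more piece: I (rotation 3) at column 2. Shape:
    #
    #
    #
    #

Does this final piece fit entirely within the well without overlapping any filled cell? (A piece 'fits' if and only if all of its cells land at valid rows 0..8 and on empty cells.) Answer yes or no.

Drop 1: O rot3 at col 0 lands with bottom-row=0; cleared 0 line(s) (total 0); column heights now [2 2 0 0 0], max=2
Drop 2: J rot3 at col 1 lands with bottom-row=2; cleared 0 line(s) (total 0); column heights now [2 3 5 0 0], max=5
Drop 3: Z rot0 at col 1 lands with bottom-row=5; cleared 0 line(s) (total 0); column heights now [2 7 7 6 0], max=7
Test piece I rot3 at col 2 (width 1): heights before test = [2 7 7 6 0]; fits = False

Answer: no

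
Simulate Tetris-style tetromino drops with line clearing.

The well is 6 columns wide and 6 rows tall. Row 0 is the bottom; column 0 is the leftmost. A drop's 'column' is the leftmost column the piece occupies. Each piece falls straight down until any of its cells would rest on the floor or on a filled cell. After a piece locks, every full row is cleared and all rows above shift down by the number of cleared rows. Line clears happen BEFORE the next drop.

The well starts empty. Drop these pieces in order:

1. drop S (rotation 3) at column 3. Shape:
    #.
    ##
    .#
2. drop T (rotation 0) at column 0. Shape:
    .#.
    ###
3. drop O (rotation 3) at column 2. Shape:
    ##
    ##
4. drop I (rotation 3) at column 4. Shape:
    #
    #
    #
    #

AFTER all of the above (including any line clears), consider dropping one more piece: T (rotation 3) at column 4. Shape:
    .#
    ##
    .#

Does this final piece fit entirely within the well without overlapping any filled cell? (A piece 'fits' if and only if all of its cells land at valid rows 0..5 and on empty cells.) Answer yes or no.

Drop 1: S rot3 at col 3 lands with bottom-row=0; cleared 0 line(s) (total 0); column heights now [0 0 0 3 2 0], max=3
Drop 2: T rot0 at col 0 lands with bottom-row=0; cleared 0 line(s) (total 0); column heights now [1 2 1 3 2 0], max=3
Drop 3: O rot3 at col 2 lands with bottom-row=3; cleared 0 line(s) (total 0); column heights now [1 2 5 5 2 0], max=5
Drop 4: I rot3 at col 4 lands with bottom-row=2; cleared 0 line(s) (total 0); column heights now [1 2 5 5 6 0], max=6
Test piece T rot3 at col 4 (width 2): heights before test = [1 2 5 5 6 0]; fits = False

Answer: no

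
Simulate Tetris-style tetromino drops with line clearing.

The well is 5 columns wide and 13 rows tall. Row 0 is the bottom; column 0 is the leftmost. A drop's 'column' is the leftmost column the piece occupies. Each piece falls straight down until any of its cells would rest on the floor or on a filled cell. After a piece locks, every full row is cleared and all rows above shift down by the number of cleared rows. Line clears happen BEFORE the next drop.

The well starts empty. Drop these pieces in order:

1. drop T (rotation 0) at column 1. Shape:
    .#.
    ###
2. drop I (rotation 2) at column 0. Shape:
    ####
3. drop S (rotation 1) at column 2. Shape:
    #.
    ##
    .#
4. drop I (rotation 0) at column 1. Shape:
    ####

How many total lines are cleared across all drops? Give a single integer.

Answer: 0

Derivation:
Drop 1: T rot0 at col 1 lands with bottom-row=0; cleared 0 line(s) (total 0); column heights now [0 1 2 1 0], max=2
Drop 2: I rot2 at col 0 lands with bottom-row=2; cleared 0 line(s) (total 0); column heights now [3 3 3 3 0], max=3
Drop 3: S rot1 at col 2 lands with bottom-row=3; cleared 0 line(s) (total 0); column heights now [3 3 6 5 0], max=6
Drop 4: I rot0 at col 1 lands with bottom-row=6; cleared 0 line(s) (total 0); column heights now [3 7 7 7 7], max=7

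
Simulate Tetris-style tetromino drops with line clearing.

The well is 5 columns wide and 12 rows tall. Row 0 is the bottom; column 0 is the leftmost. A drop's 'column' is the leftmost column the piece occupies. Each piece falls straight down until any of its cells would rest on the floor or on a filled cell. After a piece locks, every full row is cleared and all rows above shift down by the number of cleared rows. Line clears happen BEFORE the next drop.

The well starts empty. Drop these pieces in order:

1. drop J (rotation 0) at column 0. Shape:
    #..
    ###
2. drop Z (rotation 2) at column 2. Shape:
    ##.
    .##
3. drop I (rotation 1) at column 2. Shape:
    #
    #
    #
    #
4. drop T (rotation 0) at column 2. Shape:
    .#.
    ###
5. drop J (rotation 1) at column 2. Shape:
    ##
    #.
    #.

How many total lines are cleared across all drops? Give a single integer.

Drop 1: J rot0 at col 0 lands with bottom-row=0; cleared 0 line(s) (total 0); column heights now [2 1 1 0 0], max=2
Drop 2: Z rot2 at col 2 lands with bottom-row=0; cleared 1 line(s) (total 1); column heights now [1 0 1 1 0], max=1
Drop 3: I rot1 at col 2 lands with bottom-row=1; cleared 0 line(s) (total 1); column heights now [1 0 5 1 0], max=5
Drop 4: T rot0 at col 2 lands with bottom-row=5; cleared 0 line(s) (total 1); column heights now [1 0 6 7 6], max=7
Drop 5: J rot1 at col 2 lands with bottom-row=6; cleared 0 line(s) (total 1); column heights now [1 0 9 9 6], max=9

Answer: 1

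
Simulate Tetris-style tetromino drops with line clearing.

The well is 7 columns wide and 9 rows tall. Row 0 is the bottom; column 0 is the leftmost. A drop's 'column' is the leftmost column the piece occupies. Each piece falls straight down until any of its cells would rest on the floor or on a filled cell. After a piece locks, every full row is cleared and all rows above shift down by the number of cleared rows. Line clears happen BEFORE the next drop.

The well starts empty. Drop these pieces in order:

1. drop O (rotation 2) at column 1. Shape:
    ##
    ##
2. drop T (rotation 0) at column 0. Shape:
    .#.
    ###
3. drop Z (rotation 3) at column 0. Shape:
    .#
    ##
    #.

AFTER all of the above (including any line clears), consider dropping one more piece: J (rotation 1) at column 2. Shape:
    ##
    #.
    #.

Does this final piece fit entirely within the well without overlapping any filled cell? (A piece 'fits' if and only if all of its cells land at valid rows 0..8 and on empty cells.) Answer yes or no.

Drop 1: O rot2 at col 1 lands with bottom-row=0; cleared 0 line(s) (total 0); column heights now [0 2 2 0 0 0 0], max=2
Drop 2: T rot0 at col 0 lands with bottom-row=2; cleared 0 line(s) (total 0); column heights now [3 4 3 0 0 0 0], max=4
Drop 3: Z rot3 at col 0 lands with bottom-row=3; cleared 0 line(s) (total 0); column heights now [5 6 3 0 0 0 0], max=6
Test piece J rot1 at col 2 (width 2): heights before test = [5 6 3 0 0 0 0]; fits = True

Answer: yes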